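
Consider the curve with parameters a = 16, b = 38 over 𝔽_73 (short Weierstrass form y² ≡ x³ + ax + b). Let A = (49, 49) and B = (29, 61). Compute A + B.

(49, 49) + (29, 61). λ = (61 - 49)/(29 - 49) ≡ 12/53 mod 73. 53⁻¹ ≡ 62 (mod 73), so λ ≡ 14.
  x = λ² - 49 - 29 = 196 - 78 ≡ 45; y = λ·(49 - 45) - 49 ≡ 7. → (45, 7)

(45, 7)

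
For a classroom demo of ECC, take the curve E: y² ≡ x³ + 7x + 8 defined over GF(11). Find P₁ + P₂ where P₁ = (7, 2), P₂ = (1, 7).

(7, 2) + (1, 7). λ = (7 - 2)/(1 - 7) ≡ 5/5 mod 11. 5⁻¹ ≡ 9 (mod 11) since 5·9 = 45 ≡ 1, so λ ≡ 1.
  x = λ² - 7 - 1 = 1 - 8 ≡ 4; y = λ·(7 - 4) - 2 ≡ 1. → (4, 1)

(4, 1)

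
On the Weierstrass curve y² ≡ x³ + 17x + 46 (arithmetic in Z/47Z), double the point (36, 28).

tangent at (36, 28): λ = (3·36² + 17)/(2·28) ≡ 4/9. 9⁻¹ ≡ 21 (mod 47), so λ ≡ 4·21 ≡ 37.
  x = λ² - 36 - 36 = 1369 - 72 ≡ 28; y = λ·(36 - 28) - 28 ≡ 33. → (28, 33)

(28, 33)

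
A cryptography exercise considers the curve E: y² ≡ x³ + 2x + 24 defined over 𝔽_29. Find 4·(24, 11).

(15, 23)

Write Q = (24, 11).
Repeated addition: build up to 4Q.
2Q: tangent at (24, 11): λ = (3·24² + 2)/(2·11) ≡ 19/22. 22⁻¹ ≡ 4 (mod 29) since 22·4 = 88 ≡ 1, so λ ≡ 19·4 ≡ 18.
  x = λ² - 24 - 24 = 324 - 48 ≡ 15; y = λ·(24 - 15) - 11 ≡ 6. → (15, 6)
3Q: (15, 6) + (24, 11). λ = (11 - 6)/(24 - 15) ≡ 5/9 mod 29. 9⁻¹ ≡ 13 (mod 29), so λ ≡ 7.
  x = λ² - 15 - 24 = 49 - 39 ≡ 10; y = λ·(15 - 10) - 6 ≡ 0. → (10, 0)
4Q: (10, 0) + (24, 11). λ = (11 - 0)/(24 - 10) ≡ 11/14 mod 29. 14⁻¹ ≡ 27 (mod 29) since 14·27 = 378 ≡ 1, so λ ≡ 7.
  x = λ² - 10 - 24 = 49 - 34 ≡ 15; y = λ·(10 - 15) - 0 ≡ 23. → (15, 23)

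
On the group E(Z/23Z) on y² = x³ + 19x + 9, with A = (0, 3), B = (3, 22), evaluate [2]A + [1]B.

(17, 1)

First 2A:
Repeated addition: build up to 2A.
2A: tangent at (0, 3): λ = (3·0² + 19)/(2·3) ≡ 19/6. 6⁻¹ ≡ 4 (mod 23), so λ ≡ 19·4 ≡ 7.
  x = λ² - 0 - 0 = 49 - 0 ≡ 3; y = λ·(0 - 3) - 3 ≡ 22. → (3, 22)
2A = (3, 22).
Finally 2A + B:
tangent at (3, 22): λ = (3·3² + 19)/(2·22) ≡ 0/21. 21⁻¹ ≡ 11 (mod 23), so λ ≡ 0·11 ≡ 0.
  x = λ² - 3 - 3 = 0 - 6 ≡ 17; y = λ·(3 - 17) - 22 ≡ 1. → (17, 1)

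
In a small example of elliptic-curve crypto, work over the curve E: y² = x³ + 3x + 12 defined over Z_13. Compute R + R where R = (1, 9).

(1, 4)

tangent at (1, 9): λ = (3·1² + 3)/(2·9) ≡ 6/5. 5⁻¹ ≡ 8 (mod 13), so λ ≡ 6·8 ≡ 9.
  x = λ² - 1 - 1 = 81 - 2 ≡ 1; y = λ·(1 - 1) - 9 ≡ 4. → (1, 4)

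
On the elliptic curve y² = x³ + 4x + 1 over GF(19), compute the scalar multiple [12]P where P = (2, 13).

O

Double-and-add on 12 = (1100)₂. Start with P = (2, 13) for the leading 1-bit.
double: tangent at (2, 13): λ = (3·2² + 4)/(2·13) ≡ 16/7. 7⁻¹ ≡ 11 (mod 19) since 7·11 = 77 ≡ 1, so λ ≡ 16·11 ≡ 5.
  x = λ² - 2 - 2 = 25 - 4 ≡ 2; y = λ·(2 - 2) - 13 ≡ 6. → (2, 6)
add P: (2, 6) + (2, 13): same x and y₁ ≡ -y₂, so the sum is the point at infinity.
double: the point at infinity + the point at infinity = the point at infinity (identity).
double: the point at infinity + the point at infinity = the point at infinity (identity).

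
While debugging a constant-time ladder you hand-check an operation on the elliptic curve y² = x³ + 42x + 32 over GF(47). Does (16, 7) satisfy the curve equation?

y² = 7² ≡ 2; x³ + 42x + 32 = 4800 ≡ 6 (mod 47). 2 ≠ 6.

no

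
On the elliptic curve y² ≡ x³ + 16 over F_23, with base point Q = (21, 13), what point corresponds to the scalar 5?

Repeated addition: build up to 5Q.
2Q: tangent at (21, 13): λ = (3·21² + 0)/(2·13) ≡ 12/3. 3⁻¹ ≡ 8 (mod 23), so λ ≡ 12·8 ≡ 4.
  x = λ² - 21 - 21 = 16 - 42 ≡ 20; y = λ·(21 - 20) - 13 ≡ 14. → (20, 14)
3Q: (20, 14) + (21, 13). λ = (13 - 14)/(21 - 20) ≡ 22/1 mod 23. 1⁻¹ ≡ 1 (mod 23), so λ ≡ 22.
  x = λ² - 20 - 21 = 484 - 41 ≡ 6; y = λ·(20 - 6) - 14 ≡ 18. → (6, 18)
4Q: (6, 18) + (21, 13). λ = (13 - 18)/(21 - 6) ≡ 18/15 mod 23. 15⁻¹ ≡ 20 (mod 23), so λ ≡ 15.
  x = λ² - 6 - 21 = 225 - 27 ≡ 14; y = λ·(6 - 14) - 18 ≡ 0. → (14, 0)
5Q: (14, 0) + (21, 13). λ = (13 - 0)/(21 - 14) ≡ 13/7 mod 23. 7⁻¹ ≡ 10 (mod 23) since 7·10 = 70 ≡ 1, so λ ≡ 15.
  x = λ² - 14 - 21 = 225 - 35 ≡ 6; y = λ·(14 - 6) - 0 ≡ 5. → (6, 5)

(6, 5)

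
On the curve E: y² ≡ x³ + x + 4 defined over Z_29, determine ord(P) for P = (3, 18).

2P: tangent at (3, 18): λ = (3·3² + 1)/(2·18) ≡ 28/7. 7⁻¹ ≡ 25 (mod 29), so λ ≡ 28·25 ≡ 4.
  x = λ² - 3 - 3 = 16 - 6 ≡ 10; y = λ·(3 - 10) - 18 ≡ 12. → (10, 12)
3P: (10, 12) + (3, 18). λ = (18 - 12)/(3 - 10) ≡ 6/22 mod 29. 22⁻¹ ≡ 4 (mod 29), so λ ≡ 24.
  x = λ² - 10 - 3 = 576 - 13 ≡ 12; y = λ·(10 - 12) - 12 ≡ 27. → (12, 27)
4P: (12, 27) + (3, 18). λ = (18 - 27)/(3 - 12) ≡ 20/20 mod 29. 20⁻¹ ≡ 16 (mod 29) since 20·16 = 320 ≡ 1, so λ ≡ 1.
  x = λ² - 12 - 3 = 1 - 15 ≡ 15; y = λ·(12 - 15) - 27 ≡ 28. → (15, 28)
5P: (15, 28) + (3, 18). λ = (18 - 28)/(3 - 15) ≡ 19/17 mod 29. 17⁻¹ ≡ 12 (mod 29), so λ ≡ 25.
  x = λ² - 15 - 3 = 625 - 18 ≡ 27; y = λ·(15 - 27) - 28 ≡ 20. → (27, 20)
6P: (27, 20) + (3, 18). λ = (18 - 20)/(3 - 27) ≡ 27/5 mod 29. 5⁻¹ ≡ 6 (mod 29) since 5·6 = 30 ≡ 1, so λ ≡ 17.
  x = λ² - 27 - 3 = 289 - 30 ≡ 27; y = λ·(27 - 27) - 20 ≡ 9. → (27, 9)
7P: (27, 9) + (3, 18). λ = (18 - 9)/(3 - 27) ≡ 9/5 mod 29. 5⁻¹ ≡ 6 (mod 29), so λ ≡ 25.
  x = λ² - 27 - 3 = 625 - 30 ≡ 15; y = λ·(27 - 15) - 9 ≡ 1. → (15, 1)
8P: (15, 1) + (3, 18). λ = (18 - 1)/(3 - 15) ≡ 17/17 mod 29. 17⁻¹ ≡ 12 (mod 29) since 17·12 = 204 ≡ 1, so λ ≡ 1.
  x = λ² - 15 - 3 = 1 - 18 ≡ 12; y = λ·(15 - 12) - 1 ≡ 2. → (12, 2)
9P: (12, 2) + (3, 18). λ = (18 - 2)/(3 - 12) ≡ 16/20 mod 29. 20⁻¹ ≡ 16 (mod 29) since 20·16 = 320 ≡ 1, so λ ≡ 24.
  x = λ² - 12 - 3 = 576 - 15 ≡ 10; y = λ·(12 - 10) - 2 ≡ 17. → (10, 17)
10P: (10, 17) + (3, 18). λ = (18 - 17)/(3 - 10) ≡ 1/22 mod 29. 22⁻¹ ≡ 4 (mod 29), so λ ≡ 4.
  x = λ² - 10 - 3 = 16 - 13 ≡ 3; y = λ·(10 - 3) - 17 ≡ 11. → (3, 11)
11P: (3, 11) + (3, 18): same x and y₁ ≡ -y₂, so the sum is ∞.
11P = ∞, so the order is 11.

11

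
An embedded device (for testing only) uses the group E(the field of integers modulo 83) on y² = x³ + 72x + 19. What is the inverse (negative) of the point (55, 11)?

(55, 72)

-(55, 11) = (55, -11 mod 83) = (55, 72).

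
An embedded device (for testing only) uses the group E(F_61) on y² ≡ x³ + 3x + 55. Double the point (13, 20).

tangent at (13, 20): λ = (3·13² + 3)/(2·20) ≡ 22/40. 40⁻¹ ≡ 29 (mod 61), so λ ≡ 22·29 ≡ 28.
  x = λ² - 13 - 13 = 784 - 26 ≡ 26; y = λ·(13 - 26) - 20 ≡ 43. → (26, 43)

(26, 43)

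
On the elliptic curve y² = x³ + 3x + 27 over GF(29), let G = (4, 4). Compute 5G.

Double-and-add on 5 = (101)₂. Start with G = (4, 4) for the leading 1-bit.
double: tangent at (4, 4): λ = (3·4² + 3)/(2·4) ≡ 22/8. 8⁻¹ ≡ 11 (mod 29), so λ ≡ 22·11 ≡ 10.
  x = λ² - 4 - 4 = 100 - 8 ≡ 5; y = λ·(4 - 5) - 4 ≡ 15. → (5, 15)
double: tangent at (5, 15): λ = (3·5² + 3)/(2·15) ≡ 20/1. 1⁻¹ ≡ 1 (mod 29), so λ ≡ 20·1 ≡ 20.
  x = λ² - 5 - 5 = 400 - 10 ≡ 13; y = λ·(5 - 13) - 15 ≡ 28. → (13, 28)
add G: (13, 28) + (4, 4). λ = (4 - 28)/(4 - 13) ≡ 5/20 mod 29. 20⁻¹ ≡ 16 (mod 29) since 20·16 = 320 ≡ 1, so λ ≡ 22.
  x = λ² - 13 - 4 = 484 - 17 ≡ 3; y = λ·(13 - 3) - 28 ≡ 18. → (3, 18)

(3, 18)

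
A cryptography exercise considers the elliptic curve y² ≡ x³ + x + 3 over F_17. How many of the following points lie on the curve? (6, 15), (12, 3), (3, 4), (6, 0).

(6, 15): 15² ≡ 4, rhs ≡ 4 → on.
(12, 3): 3² ≡ 9, rhs ≡ 9 → on.
(3, 4): 4² ≡ 16, rhs ≡ 16 → on.
(6, 0): 0² ≡ 0, rhs ≡ 4 → off.

3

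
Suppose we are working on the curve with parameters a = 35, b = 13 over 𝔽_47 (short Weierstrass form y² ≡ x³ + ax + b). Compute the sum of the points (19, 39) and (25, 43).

(40, 41)

(19, 39) + (25, 43). λ = (43 - 39)/(25 - 19) ≡ 4/6 mod 47. 6⁻¹ ≡ 8 (mod 47) since 6·8 = 48 ≡ 1, so λ ≡ 32.
  x = λ² - 19 - 25 = 1024 - 44 ≡ 40; y = λ·(19 - 40) - 39 ≡ 41. → (40, 41)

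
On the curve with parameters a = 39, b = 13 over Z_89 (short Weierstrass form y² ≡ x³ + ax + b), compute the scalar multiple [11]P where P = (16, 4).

Repeated addition: build up to 11P.
2P: tangent at (16, 4): λ = (3·16² + 39)/(2·4) ≡ 6/8. 8⁻¹ ≡ 78 (mod 89) since 8·78 = 624 ≡ 1, so λ ≡ 6·78 ≡ 23.
  x = λ² - 16 - 16 = 529 - 32 ≡ 52; y = λ·(16 - 52) - 4 ≡ 58. → (52, 58)
3P: (52, 58) + (16, 4). λ = (4 - 58)/(16 - 52) ≡ 35/53 mod 89. 53⁻¹ ≡ 42 (mod 89), so λ ≡ 46.
  x = λ² - 52 - 16 = 2116 - 68 ≡ 1; y = λ·(52 - 1) - 58 ≡ 63. → (1, 63)
4P: (1, 63) + (16, 4). λ = (4 - 63)/(16 - 1) ≡ 30/15 mod 89. 15⁻¹ ≡ 6 (mod 89), so λ ≡ 2.
  x = λ² - 1 - 16 = 4 - 17 ≡ 76; y = λ·(1 - 76) - 63 ≡ 54. → (76, 54)
5P: (76, 54) + (16, 4). λ = (4 - 54)/(16 - 76) ≡ 39/29 mod 89. 29⁻¹ ≡ 43 (mod 89), so λ ≡ 75.
  x = λ² - 76 - 16 = 5625 - 92 ≡ 15; y = λ·(76 - 15) - 54 ≡ 71. → (15, 71)
6P: (15, 71) + (16, 4). λ = (4 - 71)/(16 - 15) ≡ 22/1 mod 89. 1⁻¹ ≡ 1 (mod 89) since 1·1 = 1 ≡ 1, so λ ≡ 22.
  x = λ² - 15 - 16 = 484 - 31 ≡ 8; y = λ·(15 - 8) - 71 ≡ 83. → (8, 83)
7P: (8, 83) + (16, 4). λ = (4 - 83)/(16 - 8) ≡ 10/8 mod 89. 8⁻¹ ≡ 78 (mod 89), so λ ≡ 68.
  x = λ² - 8 - 16 = 4624 - 24 ≡ 61; y = λ·(8 - 61) - 83 ≡ 51. → (61, 51)
8P: (61, 51) + (16, 4). λ = (4 - 51)/(16 - 61) ≡ 42/44 mod 89. 44⁻¹ ≡ 87 (mod 89), so λ ≡ 5.
  x = λ² - 61 - 16 = 25 - 77 ≡ 37; y = λ·(61 - 37) - 51 ≡ 69. → (37, 69)
9P: (37, 69) + (16, 4). λ = (4 - 69)/(16 - 37) ≡ 24/68 mod 89. 68⁻¹ ≡ 72 (mod 89) since 68·72 = 4896 ≡ 1, so λ ≡ 37.
  x = λ² - 37 - 16 = 1369 - 53 ≡ 70; y = λ·(37 - 70) - 69 ≡ 45. → (70, 45)
10P: (70, 45) + (16, 4). λ = (4 - 45)/(16 - 70) ≡ 48/35 mod 89. 35⁻¹ ≡ 28 (mod 89) since 35·28 = 980 ≡ 1, so λ ≡ 9.
  x = λ² - 70 - 16 = 81 - 86 ≡ 84; y = λ·(70 - 84) - 45 ≡ 7. → (84, 7)
11P: (84, 7) + (16, 4). λ = (4 - 7)/(16 - 84) ≡ 86/21 mod 89. 21⁻¹ ≡ 17 (mod 89) since 21·17 = 357 ≡ 1, so λ ≡ 38.
  x = λ² - 84 - 16 = 1444 - 100 ≡ 9; y = λ·(84 - 9) - 7 ≡ 84. → (9, 84)

(9, 84)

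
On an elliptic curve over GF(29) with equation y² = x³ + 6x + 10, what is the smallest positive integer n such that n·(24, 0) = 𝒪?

2P: (24, 0) + (24, 0): same x and y₁ ≡ -y₂, so the sum is 𝒪.
2P = 𝒪, so the order is 2.

2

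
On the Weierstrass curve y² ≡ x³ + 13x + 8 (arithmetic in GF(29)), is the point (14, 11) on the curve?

y² = 11² ≡ 5; x³ + 13x + 8 = 2934 ≡ 5 (mod 29). 5 = 5.

yes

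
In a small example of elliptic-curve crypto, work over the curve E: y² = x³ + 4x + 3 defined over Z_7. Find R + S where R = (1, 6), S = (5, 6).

(1, 6) + (5, 6). λ = (6 - 6)/(5 - 1) ≡ 0/4 mod 7. 4⁻¹ ≡ 2 (mod 7), so λ ≡ 0.
  x = λ² - 1 - 5 = 0 - 6 ≡ 1; y = λ·(1 - 1) - 6 ≡ 1. → (1, 1)

(1, 1)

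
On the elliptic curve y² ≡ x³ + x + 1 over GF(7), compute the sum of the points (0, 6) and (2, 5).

(0, 1)

(0, 6) + (2, 5). λ = (5 - 6)/(2 - 0) ≡ 6/2 mod 7. 2⁻¹ ≡ 4 (mod 7) since 2·4 = 8 ≡ 1, so λ ≡ 3.
  x = λ² - 0 - 2 = 9 - 2 ≡ 0; y = λ·(0 - 0) - 6 ≡ 1. → (0, 1)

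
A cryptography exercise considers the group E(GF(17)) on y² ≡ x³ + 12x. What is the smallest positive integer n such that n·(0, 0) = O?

2P: (0, 0) + (0, 0): same x and y₁ ≡ -y₂, so the sum is O.
2P = O, so the order is 2.

2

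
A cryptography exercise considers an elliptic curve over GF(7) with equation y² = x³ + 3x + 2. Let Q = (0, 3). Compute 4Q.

(4, 6)

Repeated addition: build up to 4Q.
2Q: tangent at (0, 3): λ = (3·0² + 3)/(2·3) ≡ 3/6. 6⁻¹ ≡ 6 (mod 7), so λ ≡ 3·6 ≡ 4.
  x = λ² - 0 - 0 = 16 - 0 ≡ 2; y = λ·(0 - 2) - 3 ≡ 3. → (2, 3)
3Q: (2, 3) + (0, 3). λ = (3 - 3)/(0 - 2) ≡ 0/5 mod 7. 5⁻¹ ≡ 3 (mod 7) since 5·3 = 15 ≡ 1, so λ ≡ 0.
  x = λ² - 2 - 0 = 0 - 2 ≡ 5; y = λ·(2 - 5) - 3 ≡ 4. → (5, 4)
4Q: (5, 4) + (0, 3). λ = (3 - 4)/(0 - 5) ≡ 6/2 mod 7. 2⁻¹ ≡ 4 (mod 7), so λ ≡ 3.
  x = λ² - 5 - 0 = 9 - 5 ≡ 4; y = λ·(5 - 4) - 4 ≡ 6. → (4, 6)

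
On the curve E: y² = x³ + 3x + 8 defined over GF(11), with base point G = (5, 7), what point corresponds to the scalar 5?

Repeated addition: build up to 5G.
2G: tangent at (5, 7): λ = (3·5² + 3)/(2·7) ≡ 1/3. 3⁻¹ ≡ 4 (mod 11), so λ ≡ 1·4 ≡ 4.
  x = λ² - 5 - 5 = 16 - 10 ≡ 6; y = λ·(5 - 6) - 7 ≡ 0. → (6, 0)
3G: (6, 0) + (5, 7). λ = (7 - 0)/(5 - 6) ≡ 7/10 mod 11. 10⁻¹ ≡ 10 (mod 11) since 10·10 = 100 ≡ 1, so λ ≡ 4.
  x = λ² - 6 - 5 = 16 - 11 ≡ 5; y = λ·(6 - 5) - 0 ≡ 4. → (5, 4)
4G: (5, 4) + (5, 7): same x and y₁ ≡ -y₂, so the sum is O.
5G: O + (5, 7) = (5, 7) (identity).

(5, 7)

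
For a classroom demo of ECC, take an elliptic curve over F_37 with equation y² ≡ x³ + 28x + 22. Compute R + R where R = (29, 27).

(26, 14)

tangent at (29, 27): λ = (3·29² + 28)/(2·27) ≡ 35/17. 17⁻¹ ≡ 24 (mod 37) since 17·24 = 408 ≡ 1, so λ ≡ 35·24 ≡ 26.
  x = λ² - 29 - 29 = 676 - 58 ≡ 26; y = λ·(29 - 26) - 27 ≡ 14. → (26, 14)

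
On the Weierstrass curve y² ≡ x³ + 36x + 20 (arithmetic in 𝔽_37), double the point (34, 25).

tangent at (34, 25): λ = (3·34² + 36)/(2·25) ≡ 26/13. 13⁻¹ ≡ 20 (mod 37) since 13·20 = 260 ≡ 1, so λ ≡ 26·20 ≡ 2.
  x = λ² - 34 - 34 = 4 - 68 ≡ 10; y = λ·(34 - 10) - 25 ≡ 23. → (10, 23)

(10, 23)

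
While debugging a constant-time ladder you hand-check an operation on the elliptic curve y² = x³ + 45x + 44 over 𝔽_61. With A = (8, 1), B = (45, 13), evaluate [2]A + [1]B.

(40, 56)

First 2A:
Repeated addition: build up to 2A.
2A: tangent at (8, 1): λ = (3·8² + 45)/(2·1) ≡ 54/2. 2⁻¹ ≡ 31 (mod 61), so λ ≡ 54·31 ≡ 27.
  x = λ² - 8 - 8 = 729 - 16 ≡ 42; y = λ·(8 - 42) - 1 ≡ 57. → (42, 57)
2A = (42, 57).
Finally 2A + B:
(42, 57) + (45, 13). λ = (13 - 57)/(45 - 42) ≡ 17/3 mod 61. 3⁻¹ ≡ 41 (mod 61), so λ ≡ 26.
  x = λ² - 42 - 45 = 676 - 87 ≡ 40; y = λ·(42 - 40) - 57 ≡ 56. → (40, 56)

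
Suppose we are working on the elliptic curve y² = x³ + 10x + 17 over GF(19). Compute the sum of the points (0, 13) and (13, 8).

(3, 13)

(0, 13) + (13, 8). λ = (8 - 13)/(13 - 0) ≡ 14/13 mod 19. 13⁻¹ ≡ 3 (mod 19) since 13·3 = 39 ≡ 1, so λ ≡ 4.
  x = λ² - 0 - 13 = 16 - 13 ≡ 3; y = λ·(0 - 3) - 13 ≡ 13. → (3, 13)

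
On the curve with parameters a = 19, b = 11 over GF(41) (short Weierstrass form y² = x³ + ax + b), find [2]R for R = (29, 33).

tangent at (29, 33): λ = (3·29² + 19)/(2·33) ≡ 0/25. 25⁻¹ ≡ 23 (mod 41) since 25·23 = 575 ≡ 1, so λ ≡ 0·23 ≡ 0.
  x = λ² - 29 - 29 = 0 - 58 ≡ 24; y = λ·(29 - 24) - 33 ≡ 8. → (24, 8)

(24, 8)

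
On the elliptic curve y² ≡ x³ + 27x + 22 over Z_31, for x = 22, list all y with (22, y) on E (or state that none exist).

none

x³ + 27x + 22 = 11264 ≡ 11 (mod 31).
11 is a non-residue mod 31; no y exists.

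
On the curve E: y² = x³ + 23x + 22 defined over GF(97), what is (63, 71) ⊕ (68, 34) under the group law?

(13, 44)

(63, 71) + (68, 34). λ = (34 - 71)/(68 - 63) ≡ 60/5 mod 97. 5⁻¹ ≡ 39 (mod 97), so λ ≡ 12.
  x = λ² - 63 - 68 = 144 - 131 ≡ 13; y = λ·(63 - 13) - 71 ≡ 44. → (13, 44)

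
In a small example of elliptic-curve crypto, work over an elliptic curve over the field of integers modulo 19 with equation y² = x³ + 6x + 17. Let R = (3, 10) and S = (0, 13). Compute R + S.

(3, 10) + (0, 13). λ = (13 - 10)/(0 - 3) ≡ 3/16 mod 19. 16⁻¹ ≡ 6 (mod 19) since 16·6 = 96 ≡ 1, so λ ≡ 18.
  x = λ² - 3 - 0 = 324 - 3 ≡ 17; y = λ·(3 - 17) - 10 ≡ 4. → (17, 4)

(17, 4)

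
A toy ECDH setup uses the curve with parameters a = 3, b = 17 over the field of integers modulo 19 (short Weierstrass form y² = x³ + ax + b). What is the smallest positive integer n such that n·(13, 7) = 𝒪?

8

2P: tangent at (13, 7): λ = (3·13² + 3)/(2·7) ≡ 16/14. 14⁻¹ ≡ 15 (mod 19) since 14·15 = 210 ≡ 1, so λ ≡ 16·15 ≡ 12.
  x = λ² - 13 - 13 = 144 - 26 ≡ 4; y = λ·(13 - 4) - 7 ≡ 6. → (4, 6)
3P: (4, 6) + (13, 7). λ = (7 - 6)/(13 - 4) ≡ 1/9 mod 19. 9⁻¹ ≡ 17 (mod 19), so λ ≡ 17.
  x = λ² - 4 - 13 = 289 - 17 ≡ 6; y = λ·(4 - 6) - 6 ≡ 17. → (6, 17)
4P: (6, 17) + (13, 7). λ = (7 - 17)/(13 - 6) ≡ 9/7 mod 19. 7⁻¹ ≡ 11 (mod 19), so λ ≡ 4.
  x = λ² - 6 - 13 = 16 - 19 ≡ 16; y = λ·(6 - 16) - 17 ≡ 0. → (16, 0)
5P: (16, 0) + (13, 7). λ = (7 - 0)/(13 - 16) ≡ 7/16 mod 19. 16⁻¹ ≡ 6 (mod 19), so λ ≡ 4.
  x = λ² - 16 - 13 = 16 - 29 ≡ 6; y = λ·(16 - 6) - 0 ≡ 2. → (6, 2)
6P: (6, 2) + (13, 7). λ = (7 - 2)/(13 - 6) ≡ 5/7 mod 19. 7⁻¹ ≡ 11 (mod 19) since 7·11 = 77 ≡ 1, so λ ≡ 17.
  x = λ² - 6 - 13 = 289 - 19 ≡ 4; y = λ·(6 - 4) - 2 ≡ 13. → (4, 13)
7P: (4, 13) + (13, 7). λ = (7 - 13)/(13 - 4) ≡ 13/9 mod 19. 9⁻¹ ≡ 17 (mod 19) since 9·17 = 153 ≡ 1, so λ ≡ 12.
  x = λ² - 4 - 13 = 144 - 17 ≡ 13; y = λ·(4 - 13) - 13 ≡ 12. → (13, 12)
8P: (13, 12) + (13, 7): same x and y₁ ≡ -y₂, so the sum is 𝒪.
8P = 𝒪, so the order is 8.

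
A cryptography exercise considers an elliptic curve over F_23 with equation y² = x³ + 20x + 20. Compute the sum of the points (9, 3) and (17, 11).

(21, 8)

(9, 3) + (17, 11). λ = (11 - 3)/(17 - 9) ≡ 8/8 mod 23. 8⁻¹ ≡ 3 (mod 23), so λ ≡ 1.
  x = λ² - 9 - 17 = 1 - 26 ≡ 21; y = λ·(9 - 21) - 3 ≡ 8. → (21, 8)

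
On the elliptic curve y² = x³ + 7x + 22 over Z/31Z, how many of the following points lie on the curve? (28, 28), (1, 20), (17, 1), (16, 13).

(28, 28): 28² ≡ 9, rhs ≡ 5 → off.
(1, 20): 20² ≡ 28, rhs ≡ 30 → off.
(17, 1): 1² ≡ 1, rhs ≡ 1 → on.
(16, 13): 13² ≡ 14, rhs ≡ 14 → on.

2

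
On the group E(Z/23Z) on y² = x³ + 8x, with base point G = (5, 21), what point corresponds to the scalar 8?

(4, 2)

Double-and-add on 8 = (1000)₂. Start with G = (5, 21) for the leading 1-bit.
double: tangent at (5, 21): λ = (3·5² + 8)/(2·21) ≡ 14/19. 19⁻¹ ≡ 17 (mod 23) since 19·17 = 323 ≡ 1, so λ ≡ 14·17 ≡ 8.
  x = λ² - 5 - 5 = 64 - 10 ≡ 8; y = λ·(5 - 8) - 21 ≡ 1. → (8, 1)
double: tangent at (8, 1): λ = (3·8² + 8)/(2·1) ≡ 16/2. 2⁻¹ ≡ 12 (mod 23), so λ ≡ 16·12 ≡ 8.
  x = λ² - 8 - 8 = 64 - 16 ≡ 2; y = λ·(8 - 2) - 1 ≡ 1. → (2, 1)
double: tangent at (2, 1): λ = (3·2² + 8)/(2·1) ≡ 20/2. 2⁻¹ ≡ 12 (mod 23) since 2·12 = 24 ≡ 1, so λ ≡ 20·12 ≡ 10.
  x = λ² - 2 - 2 = 100 - 4 ≡ 4; y = λ·(2 - 4) - 1 ≡ 2. → (4, 2)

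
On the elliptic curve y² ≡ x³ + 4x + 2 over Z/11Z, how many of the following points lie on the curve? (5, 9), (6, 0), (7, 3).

(5, 9): 9² ≡ 4, rhs ≡ 4 → on.
(6, 0): 0² ≡ 0, rhs ≡ 0 → on.
(7, 3): 3² ≡ 9, rhs ≡ 10 → off.

2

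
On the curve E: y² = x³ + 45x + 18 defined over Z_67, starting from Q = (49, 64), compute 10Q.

(35, 28)

Repeated addition: build up to 10Q.
2Q: tangent at (49, 64): λ = (3·49² + 45)/(2·64) ≡ 12/61. 61⁻¹ ≡ 11 (mod 67), so λ ≡ 12·11 ≡ 65.
  x = λ² - 49 - 49 = 4225 - 98 ≡ 40; y = λ·(49 - 40) - 64 ≡ 52. → (40, 52)
3Q: (40, 52) + (49, 64). λ = (64 - 52)/(49 - 40) ≡ 12/9 mod 67. 9⁻¹ ≡ 15 (mod 67), so λ ≡ 46.
  x = λ² - 40 - 49 = 2116 - 89 ≡ 17; y = λ·(40 - 17) - 52 ≡ 1. → (17, 1)
4Q: (17, 1) + (49, 64). λ = (64 - 1)/(49 - 17) ≡ 63/32 mod 67. 32⁻¹ ≡ 44 (mod 67) since 32·44 = 1408 ≡ 1, so λ ≡ 25.
  x = λ² - 17 - 49 = 625 - 66 ≡ 23; y = λ·(17 - 23) - 1 ≡ 50. → (23, 50)
5Q: (23, 50) + (49, 64). λ = (64 - 50)/(49 - 23) ≡ 14/26 mod 67. 26⁻¹ ≡ 49 (mod 67), so λ ≡ 16.
  x = λ² - 23 - 49 = 256 - 72 ≡ 50; y = λ·(23 - 50) - 50 ≡ 54. → (50, 54)
6Q: (50, 54) + (49, 64). λ = (64 - 54)/(49 - 50) ≡ 10/66 mod 67. 66⁻¹ ≡ 66 (mod 67), so λ ≡ 57.
  x = λ² - 50 - 49 = 3249 - 99 ≡ 1; y = λ·(50 - 1) - 54 ≡ 59. → (1, 59)
7Q: (1, 59) + (49, 64). λ = (64 - 59)/(49 - 1) ≡ 5/48 mod 67. 48⁻¹ ≡ 7 (mod 67), so λ ≡ 35.
  x = λ² - 1 - 49 = 1225 - 50 ≡ 36; y = λ·(1 - 36) - 59 ≡ 56. → (36, 56)
8Q: (36, 56) + (49, 64). λ = (64 - 56)/(49 - 36) ≡ 8/13 mod 67. 13⁻¹ ≡ 31 (mod 67) since 13·31 = 403 ≡ 1, so λ ≡ 47.
  x = λ² - 36 - 49 = 2209 - 85 ≡ 47; y = λ·(36 - 47) - 56 ≡ 30. → (47, 30)
9Q: (47, 30) + (49, 64). λ = (64 - 30)/(49 - 47) ≡ 34/2 mod 67. 2⁻¹ ≡ 34 (mod 67), so λ ≡ 17.
  x = λ² - 47 - 49 = 289 - 96 ≡ 59; y = λ·(47 - 59) - 30 ≡ 34. → (59, 34)
10Q: (59, 34) + (49, 64). λ = (64 - 34)/(49 - 59) ≡ 30/57 mod 67. 57⁻¹ ≡ 20 (mod 67) since 57·20 = 1140 ≡ 1, so λ ≡ 64.
  x = λ² - 59 - 49 = 4096 - 108 ≡ 35; y = λ·(59 - 35) - 34 ≡ 28. → (35, 28)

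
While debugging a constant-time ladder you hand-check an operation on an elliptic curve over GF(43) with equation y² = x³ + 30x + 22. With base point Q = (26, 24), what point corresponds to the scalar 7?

(35, 42)

Repeated addition: build up to 7Q.
2Q: tangent at (26, 24): λ = (3·26² + 30)/(2·24) ≡ 37/5. 5⁻¹ ≡ 26 (mod 43), so λ ≡ 37·26 ≡ 16.
  x = λ² - 26 - 26 = 256 - 52 ≡ 32; y = λ·(26 - 32) - 24 ≡ 9. → (32, 9)
3Q: (32, 9) + (26, 24). λ = (24 - 9)/(26 - 32) ≡ 15/37 mod 43. 37⁻¹ ≡ 7 (mod 43), so λ ≡ 19.
  x = λ² - 32 - 26 = 361 - 58 ≡ 2; y = λ·(32 - 2) - 9 ≡ 2. → (2, 2)
4Q: (2, 2) + (26, 24). λ = (24 - 2)/(26 - 2) ≡ 22/24 mod 43. 24⁻¹ ≡ 9 (mod 43), so λ ≡ 26.
  x = λ² - 2 - 26 = 676 - 28 ≡ 3; y = λ·(2 - 3) - 2 ≡ 15. → (3, 15)
5Q: (3, 15) + (26, 24). λ = (24 - 15)/(26 - 3) ≡ 9/23 mod 43. 23⁻¹ ≡ 15 (mod 43) since 23·15 = 345 ≡ 1, so λ ≡ 6.
  x = λ² - 3 - 26 = 36 - 29 ≡ 7; y = λ·(3 - 7) - 15 ≡ 4. → (7, 4)
6Q: (7, 4) + (26, 24). λ = (24 - 4)/(26 - 7) ≡ 20/19 mod 43. 19⁻¹ ≡ 34 (mod 43), so λ ≡ 35.
  x = λ² - 7 - 26 = 1225 - 33 ≡ 31; y = λ·(7 - 31) - 4 ≡ 16. → (31, 16)
7Q: (31, 16) + (26, 24). λ = (24 - 16)/(26 - 31) ≡ 8/38 mod 43. 38⁻¹ ≡ 17 (mod 43), so λ ≡ 7.
  x = λ² - 31 - 26 = 49 - 57 ≡ 35; y = λ·(31 - 35) - 16 ≡ 42. → (35, 42)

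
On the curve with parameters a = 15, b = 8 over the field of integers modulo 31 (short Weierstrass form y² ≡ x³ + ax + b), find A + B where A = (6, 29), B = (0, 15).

(6, 29) + (0, 15). λ = (15 - 29)/(0 - 6) ≡ 17/25 mod 31. 25⁻¹ ≡ 5 (mod 31), so λ ≡ 23.
  x = λ² - 6 - 0 = 529 - 6 ≡ 27; y = λ·(6 - 27) - 29 ≡ 15. → (27, 15)

(27, 15)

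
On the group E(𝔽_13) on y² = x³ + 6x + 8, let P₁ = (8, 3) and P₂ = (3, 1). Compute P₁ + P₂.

(11, 1)

(8, 3) + (3, 1). λ = (1 - 3)/(3 - 8) ≡ 11/8 mod 13. 8⁻¹ ≡ 5 (mod 13), so λ ≡ 3.
  x = λ² - 8 - 3 = 9 - 11 ≡ 11; y = λ·(8 - 11) - 3 ≡ 1. → (11, 1)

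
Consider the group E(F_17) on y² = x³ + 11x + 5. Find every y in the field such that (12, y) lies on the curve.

none

x³ + 11x + 5 = 1865 ≡ 12 (mod 17).
12 is a non-residue mod 17; no y exists.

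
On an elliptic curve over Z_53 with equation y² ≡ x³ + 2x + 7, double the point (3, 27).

tangent at (3, 27): λ = (3·3² + 2)/(2·27) ≡ 29/1. 1⁻¹ ≡ 1 (mod 53), so λ ≡ 29·1 ≡ 29.
  x = λ² - 3 - 3 = 841 - 6 ≡ 40; y = λ·(3 - 40) - 27 ≡ 13. → (40, 13)

(40, 13)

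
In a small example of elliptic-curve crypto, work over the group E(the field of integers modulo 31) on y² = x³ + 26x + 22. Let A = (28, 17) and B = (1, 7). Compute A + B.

(16, 15)

(28, 17) + (1, 7). λ = (7 - 17)/(1 - 28) ≡ 21/4 mod 31. 4⁻¹ ≡ 8 (mod 31) since 4·8 = 32 ≡ 1, so λ ≡ 13.
  x = λ² - 28 - 1 = 169 - 29 ≡ 16; y = λ·(28 - 16) - 17 ≡ 15. → (16, 15)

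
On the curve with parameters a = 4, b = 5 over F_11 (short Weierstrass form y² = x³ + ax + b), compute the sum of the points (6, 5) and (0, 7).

(6, 5) + (0, 7). λ = (7 - 5)/(0 - 6) ≡ 2/5 mod 11. 5⁻¹ ≡ 9 (mod 11) since 5·9 = 45 ≡ 1, so λ ≡ 7.
  x = λ² - 6 - 0 = 49 - 6 ≡ 10; y = λ·(6 - 10) - 5 ≡ 0. → (10, 0)

(10, 0)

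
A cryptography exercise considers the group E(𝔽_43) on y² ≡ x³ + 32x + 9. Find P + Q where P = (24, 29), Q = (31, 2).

(24, 29) + (31, 2). λ = (2 - 29)/(31 - 24) ≡ 16/7 mod 43. 7⁻¹ ≡ 37 (mod 43), so λ ≡ 33.
  x = λ² - 24 - 31 = 1089 - 55 ≡ 2; y = λ·(24 - 2) - 29 ≡ 9. → (2, 9)

(2, 9)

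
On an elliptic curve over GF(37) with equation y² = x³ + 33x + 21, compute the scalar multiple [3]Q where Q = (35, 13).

Repeated addition: build up to 3Q.
2Q: tangent at (35, 13): λ = (3·35² + 33)/(2·13) ≡ 8/26. 26⁻¹ ≡ 10 (mod 37) since 26·10 = 260 ≡ 1, so λ ≡ 8·10 ≡ 6.
  x = λ² - 35 - 35 = 36 - 70 ≡ 3; y = λ·(35 - 3) - 13 ≡ 31. → (3, 31)
3Q: (3, 31) + (35, 13). λ = (13 - 31)/(35 - 3) ≡ 19/32 mod 37. 32⁻¹ ≡ 22 (mod 37), so λ ≡ 11.
  x = λ² - 3 - 35 = 121 - 38 ≡ 9; y = λ·(3 - 9) - 31 ≡ 14. → (9, 14)

(9, 14)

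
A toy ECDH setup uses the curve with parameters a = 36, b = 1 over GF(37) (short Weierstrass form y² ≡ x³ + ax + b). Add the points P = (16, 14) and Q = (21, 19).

(1, 1)

(16, 14) + (21, 19). λ = (19 - 14)/(21 - 16) ≡ 5/5 mod 37. 5⁻¹ ≡ 15 (mod 37), so λ ≡ 1.
  x = λ² - 16 - 21 = 1 - 37 ≡ 1; y = λ·(16 - 1) - 14 ≡ 1. → (1, 1)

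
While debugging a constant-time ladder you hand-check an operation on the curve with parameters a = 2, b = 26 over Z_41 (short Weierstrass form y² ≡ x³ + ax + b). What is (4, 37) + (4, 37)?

(8, 29)

tangent at (4, 37): λ = (3·4² + 2)/(2·37) ≡ 9/33. 33⁻¹ ≡ 5 (mod 41), so λ ≡ 9·5 ≡ 4.
  x = λ² - 4 - 4 = 16 - 8 ≡ 8; y = λ·(4 - 8) - 37 ≡ 29. → (8, 29)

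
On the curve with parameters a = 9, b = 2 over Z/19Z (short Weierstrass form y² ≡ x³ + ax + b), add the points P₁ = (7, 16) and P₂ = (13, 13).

(4, 11)

(7, 16) + (13, 13). λ = (13 - 16)/(13 - 7) ≡ 16/6 mod 19. 6⁻¹ ≡ 16 (mod 19), so λ ≡ 9.
  x = λ² - 7 - 13 = 81 - 20 ≡ 4; y = λ·(7 - 4) - 16 ≡ 11. → (4, 11)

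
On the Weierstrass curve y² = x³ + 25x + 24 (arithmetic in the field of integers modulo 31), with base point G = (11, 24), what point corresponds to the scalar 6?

Double-and-add on 6 = (110)₂. Start with G = (11, 24) for the leading 1-bit.
double: tangent at (11, 24): λ = (3·11² + 25)/(2·24) ≡ 16/17. 17⁻¹ ≡ 11 (mod 31) since 17·11 = 187 ≡ 1, so λ ≡ 16·11 ≡ 21.
  x = λ² - 11 - 11 = 441 - 22 ≡ 16; y = λ·(11 - 16) - 24 ≡ 26. → (16, 26)
add G: (16, 26) + (11, 24). λ = (24 - 26)/(11 - 16) ≡ 29/26 mod 31. 26⁻¹ ≡ 6 (mod 31), so λ ≡ 19.
  x = λ² - 16 - 11 = 361 - 27 ≡ 24; y = λ·(16 - 24) - 26 ≡ 8. → (24, 8)
double: tangent at (24, 8): λ = (3·24² + 25)/(2·8) ≡ 17/16. 16⁻¹ ≡ 2 (mod 31) since 16·2 = 32 ≡ 1, so λ ≡ 17·2 ≡ 3.
  x = λ² - 24 - 24 = 9 - 48 ≡ 23; y = λ·(24 - 23) - 8 ≡ 26. → (23, 26)

(23, 26)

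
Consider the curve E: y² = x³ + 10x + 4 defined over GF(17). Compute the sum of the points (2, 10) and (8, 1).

(2, 10) + (8, 1). λ = (1 - 10)/(8 - 2) ≡ 8/6 mod 17. 6⁻¹ ≡ 3 (mod 17), so λ ≡ 7.
  x = λ² - 2 - 8 = 49 - 10 ≡ 5; y = λ·(2 - 5) - 10 ≡ 3. → (5, 3)

(5, 3)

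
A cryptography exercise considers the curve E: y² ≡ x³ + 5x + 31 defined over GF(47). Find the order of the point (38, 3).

2P: tangent at (38, 3): λ = (3·38² + 5)/(2·3) ≡ 13/6. 6⁻¹ ≡ 8 (mod 47) since 6·8 = 48 ≡ 1, so λ ≡ 13·8 ≡ 10.
  x = λ² - 38 - 38 = 100 - 76 ≡ 24; y = λ·(38 - 24) - 3 ≡ 43. → (24, 43)
3P: (24, 43) + (38, 3). λ = (3 - 43)/(38 - 24) ≡ 7/14 mod 47. 14⁻¹ ≡ 37 (mod 47) since 14·37 = 518 ≡ 1, so λ ≡ 24.
  x = λ² - 24 - 38 = 576 - 62 ≡ 44; y = λ·(24 - 44) - 43 ≡ 41. → (44, 41)
4P: (44, 41) + (38, 3). λ = (3 - 41)/(38 - 44) ≡ 9/41 mod 47. 41⁻¹ ≡ 39 (mod 47), so λ ≡ 22.
  x = λ² - 44 - 38 = 484 - 82 ≡ 26; y = λ·(44 - 26) - 41 ≡ 26. → (26, 26)
5P: (26, 26) + (38, 3). λ = (3 - 26)/(38 - 26) ≡ 24/12 mod 47. 12⁻¹ ≡ 4 (mod 47), so λ ≡ 2.
  x = λ² - 26 - 38 = 4 - 64 ≡ 34; y = λ·(26 - 34) - 26 ≡ 5. → (34, 5)
6P: (34, 5) + (38, 3). λ = (3 - 5)/(38 - 34) ≡ 45/4 mod 47. 4⁻¹ ≡ 12 (mod 47), so λ ≡ 23.
  x = λ² - 34 - 38 = 529 - 72 ≡ 34; y = λ·(34 - 34) - 5 ≡ 42. → (34, 42)
7P: (34, 42) + (38, 3). λ = (3 - 42)/(38 - 34) ≡ 8/4 mod 47. 4⁻¹ ≡ 12 (mod 47) since 4·12 = 48 ≡ 1, so λ ≡ 2.
  x = λ² - 34 - 38 = 4 - 72 ≡ 26; y = λ·(34 - 26) - 42 ≡ 21. → (26, 21)
8P: (26, 21) + (38, 3). λ = (3 - 21)/(38 - 26) ≡ 29/12 mod 47. 12⁻¹ ≡ 4 (mod 47), so λ ≡ 22.
  x = λ² - 26 - 38 = 484 - 64 ≡ 44; y = λ·(26 - 44) - 21 ≡ 6. → (44, 6)
9P: (44, 6) + (38, 3). λ = (3 - 6)/(38 - 44) ≡ 44/41 mod 47. 41⁻¹ ≡ 39 (mod 47) since 41·39 = 1599 ≡ 1, so λ ≡ 24.
  x = λ² - 44 - 38 = 576 - 82 ≡ 24; y = λ·(44 - 24) - 6 ≡ 4. → (24, 4)
10P: (24, 4) + (38, 3). λ = (3 - 4)/(38 - 24) ≡ 46/14 mod 47. 14⁻¹ ≡ 37 (mod 47) since 14·37 = 518 ≡ 1, so λ ≡ 10.
  x = λ² - 24 - 38 = 100 - 62 ≡ 38; y = λ·(24 - 38) - 4 ≡ 44. → (38, 44)
11P: (38, 44) + (38, 3): same x and y₁ ≡ -y₂, so the sum is 𝒪.
11P = 𝒪, so the order is 11.

11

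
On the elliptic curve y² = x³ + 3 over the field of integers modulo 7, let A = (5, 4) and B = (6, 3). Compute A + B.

(5, 4) + (6, 3). λ = (3 - 4)/(6 - 5) ≡ 6/1 mod 7. 1⁻¹ ≡ 1 (mod 7), so λ ≡ 6.
  x = λ² - 5 - 6 = 36 - 11 ≡ 4; y = λ·(5 - 4) - 4 ≡ 2. → (4, 2)

(4, 2)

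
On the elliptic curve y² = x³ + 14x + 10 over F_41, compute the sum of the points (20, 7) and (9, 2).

(20, 34)

(20, 7) + (9, 2). λ = (2 - 7)/(9 - 20) ≡ 36/30 mod 41. 30⁻¹ ≡ 26 (mod 41) since 30·26 = 780 ≡ 1, so λ ≡ 34.
  x = λ² - 20 - 9 = 1156 - 29 ≡ 20; y = λ·(20 - 20) - 7 ≡ 34. → (20, 34)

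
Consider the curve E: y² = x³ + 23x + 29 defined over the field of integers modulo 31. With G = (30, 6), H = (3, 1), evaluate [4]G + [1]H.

First 4G:
Repeated addition: build up to 4G.
2G: tangent at (30, 6): λ = (3·30² + 23)/(2·6) ≡ 26/12. 12⁻¹ ≡ 13 (mod 31) since 12·13 = 156 ≡ 1, so λ ≡ 26·13 ≡ 28.
  x = λ² - 30 - 30 = 784 - 60 ≡ 11; y = λ·(30 - 11) - 6 ≡ 30. → (11, 30)
3G: (11, 30) + (30, 6). λ = (6 - 30)/(30 - 11) ≡ 7/19 mod 31. 19⁻¹ ≡ 18 (mod 31), so λ ≡ 2.
  x = λ² - 11 - 30 = 4 - 41 ≡ 25; y = λ·(11 - 25) - 30 ≡ 4. → (25, 4)
4G: (25, 4) + (30, 6). λ = (6 - 4)/(30 - 25) ≡ 2/5 mod 31. 5⁻¹ ≡ 25 (mod 31), so λ ≡ 19.
  x = λ² - 25 - 30 = 361 - 55 ≡ 27; y = λ·(25 - 27) - 4 ≡ 20. → (27, 20)
4G = (27, 20).
Finally 4G + H:
(27, 20) + (3, 1). λ = (1 - 20)/(3 - 27) ≡ 12/7 mod 31. 7⁻¹ ≡ 9 (mod 31) since 7·9 = 63 ≡ 1, so λ ≡ 15.
  x = λ² - 27 - 3 = 225 - 30 ≡ 9; y = λ·(27 - 9) - 20 ≡ 2. → (9, 2)

(9, 2)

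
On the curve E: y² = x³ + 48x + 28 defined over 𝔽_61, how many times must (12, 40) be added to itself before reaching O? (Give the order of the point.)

3

2P: tangent at (12, 40): λ = (3·12² + 48)/(2·40) ≡ 53/19. 19⁻¹ ≡ 45 (mod 61), so λ ≡ 53·45 ≡ 6.
  x = λ² - 12 - 12 = 36 - 24 ≡ 12; y = λ·(12 - 12) - 40 ≡ 21. → (12, 21)
3P: (12, 21) + (12, 40): same x and y₁ ≡ -y₂, so the sum is O.
3P = O, so the order is 3.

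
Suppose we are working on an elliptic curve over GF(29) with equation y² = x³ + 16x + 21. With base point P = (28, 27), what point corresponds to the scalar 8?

Repeated addition: build up to 8P.
2P: tangent at (28, 27): λ = (3·28² + 16)/(2·27) ≡ 19/25. 25⁻¹ ≡ 7 (mod 29) since 25·7 = 175 ≡ 1, so λ ≡ 19·7 ≡ 17.
  x = λ² - 28 - 28 = 289 - 56 ≡ 1; y = λ·(28 - 1) - 27 ≡ 26. → (1, 26)
3P: (1, 26) + (28, 27). λ = (27 - 26)/(28 - 1) ≡ 1/27 mod 29. 27⁻¹ ≡ 14 (mod 29), so λ ≡ 14.
  x = λ² - 1 - 28 = 196 - 29 ≡ 22; y = λ·(1 - 22) - 26 ≡ 28. → (22, 28)
4P: (22, 28) + (28, 27). λ = (27 - 28)/(28 - 22) ≡ 28/6 mod 29. 6⁻¹ ≡ 5 (mod 29) since 6·5 = 30 ≡ 1, so λ ≡ 24.
  x = λ² - 22 - 28 = 576 - 50 ≡ 4; y = λ·(22 - 4) - 28 ≡ 27. → (4, 27)
5P: (4, 27) + (28, 27). λ = (27 - 27)/(28 - 4) ≡ 0/24 mod 29. 24⁻¹ ≡ 23 (mod 29), so λ ≡ 0.
  x = λ² - 4 - 28 = 0 - 32 ≡ 26; y = λ·(4 - 26) - 27 ≡ 2. → (26, 2)
6P: (26, 2) + (28, 27). λ = (27 - 2)/(28 - 26) ≡ 25/2 mod 29. 2⁻¹ ≡ 15 (mod 29), so λ ≡ 27.
  x = λ² - 26 - 28 = 729 - 54 ≡ 8; y = λ·(26 - 8) - 2 ≡ 20. → (8, 20)
7P: (8, 20) + (28, 27). λ = (27 - 20)/(28 - 8) ≡ 7/20 mod 29. 20⁻¹ ≡ 16 (mod 29) since 20·16 = 320 ≡ 1, so λ ≡ 25.
  x = λ² - 8 - 28 = 625 - 36 ≡ 9; y = λ·(8 - 9) - 20 ≡ 13. → (9, 13)
8P: (9, 13) + (28, 27). λ = (27 - 13)/(28 - 9) ≡ 14/19 mod 29. 19⁻¹ ≡ 26 (mod 29), so λ ≡ 16.
  x = λ² - 9 - 28 = 256 - 37 ≡ 16; y = λ·(9 - 16) - 13 ≡ 20. → (16, 20)

(16, 20)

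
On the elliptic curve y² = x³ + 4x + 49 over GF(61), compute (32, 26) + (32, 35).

O

The two points share x = 32 and their y-coordinates satisfy 26 + 35 ≡ 0 (mod 61), so they are inverses. Their sum is O.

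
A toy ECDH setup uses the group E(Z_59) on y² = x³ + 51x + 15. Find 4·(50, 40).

(30, 44)

Write G = (50, 40).
Repeated addition: build up to 4G.
2G: tangent at (50, 40): λ = (3·50² + 51)/(2·40) ≡ 58/21. 21⁻¹ ≡ 45 (mod 59), so λ ≡ 58·45 ≡ 14.
  x = λ² - 50 - 50 = 196 - 100 ≡ 37; y = λ·(50 - 37) - 40 ≡ 24. → (37, 24)
3G: (37, 24) + (50, 40). λ = (40 - 24)/(50 - 37) ≡ 16/13 mod 59. 13⁻¹ ≡ 50 (mod 59), so λ ≡ 33.
  x = λ² - 37 - 50 = 1089 - 87 ≡ 58; y = λ·(37 - 58) - 24 ≡ 50. → (58, 50)
4G: (58, 50) + (50, 40). λ = (40 - 50)/(50 - 58) ≡ 49/51 mod 59. 51⁻¹ ≡ 22 (mod 59), so λ ≡ 16.
  x = λ² - 58 - 50 = 256 - 108 ≡ 30; y = λ·(58 - 30) - 50 ≡ 44. → (30, 44)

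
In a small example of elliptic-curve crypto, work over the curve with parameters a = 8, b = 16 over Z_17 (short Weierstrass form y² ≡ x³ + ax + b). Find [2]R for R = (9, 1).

(3, 4)

tangent at (9, 1): λ = (3·9² + 8)/(2·1) ≡ 13/2. 2⁻¹ ≡ 9 (mod 17), so λ ≡ 13·9 ≡ 15.
  x = λ² - 9 - 9 = 225 - 18 ≡ 3; y = λ·(9 - 3) - 1 ≡ 4. → (3, 4)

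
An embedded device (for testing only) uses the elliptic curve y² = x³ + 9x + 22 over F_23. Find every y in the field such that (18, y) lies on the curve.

x³ + 9x + 22 = 6016 ≡ 13 (mod 23).
Square roots of 13 mod 23: 6 and 17 (since 6² = 36 ≡ 13).

6, 17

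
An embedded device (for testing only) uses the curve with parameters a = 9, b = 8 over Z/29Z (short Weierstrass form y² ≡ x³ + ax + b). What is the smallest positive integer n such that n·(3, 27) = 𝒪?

9

2P: tangent at (3, 27): λ = (3·3² + 9)/(2·27) ≡ 7/25. 25⁻¹ ≡ 7 (mod 29) since 25·7 = 175 ≡ 1, so λ ≡ 7·7 ≡ 20.
  x = λ² - 3 - 3 = 400 - 6 ≡ 17; y = λ·(3 - 17) - 27 ≡ 12. → (17, 12)
3P: (17, 12) + (3, 27). λ = (27 - 12)/(3 - 17) ≡ 15/15 mod 29. 15⁻¹ ≡ 2 (mod 29) since 15·2 = 30 ≡ 1, so λ ≡ 1.
  x = λ² - 17 - 3 = 1 - 20 ≡ 10; y = λ·(17 - 10) - 12 ≡ 24. → (10, 24)
4P: (10, 24) + (3, 27). λ = (27 - 24)/(3 - 10) ≡ 3/22 mod 29. 22⁻¹ ≡ 4 (mod 29), so λ ≡ 12.
  x = λ² - 10 - 3 = 144 - 13 ≡ 15; y = λ·(10 - 15) - 24 ≡ 3. → (15, 3)
5P: (15, 3) + (3, 27). λ = (27 - 3)/(3 - 15) ≡ 24/17 mod 29. 17⁻¹ ≡ 12 (mod 29), so λ ≡ 27.
  x = λ² - 15 - 3 = 729 - 18 ≡ 15; y = λ·(15 - 15) - 3 ≡ 26. → (15, 26)
6P: (15, 26) + (3, 27). λ = (27 - 26)/(3 - 15) ≡ 1/17 mod 29. 17⁻¹ ≡ 12 (mod 29) since 17·12 = 204 ≡ 1, so λ ≡ 12.
  x = λ² - 15 - 3 = 144 - 18 ≡ 10; y = λ·(15 - 10) - 26 ≡ 5. → (10, 5)
7P: (10, 5) + (3, 27). λ = (27 - 5)/(3 - 10) ≡ 22/22 mod 29. 22⁻¹ ≡ 4 (mod 29) since 22·4 = 88 ≡ 1, so λ ≡ 1.
  x = λ² - 10 - 3 = 1 - 13 ≡ 17; y = λ·(10 - 17) - 5 ≡ 17. → (17, 17)
8P: (17, 17) + (3, 27). λ = (27 - 17)/(3 - 17) ≡ 10/15 mod 29. 15⁻¹ ≡ 2 (mod 29), so λ ≡ 20.
  x = λ² - 17 - 3 = 400 - 20 ≡ 3; y = λ·(17 - 3) - 17 ≡ 2. → (3, 2)
9P: (3, 2) + (3, 27): same x and y₁ ≡ -y₂, so the sum is 𝒪.
9P = 𝒪, so the order is 9.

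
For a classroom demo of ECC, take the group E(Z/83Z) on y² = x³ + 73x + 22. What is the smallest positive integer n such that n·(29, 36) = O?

2P: tangent at (29, 36): λ = (3·29² + 73)/(2·36) ≡ 23/72. 72⁻¹ ≡ 15 (mod 83), so λ ≡ 23·15 ≡ 13.
  x = λ² - 29 - 29 = 169 - 58 ≡ 28; y = λ·(29 - 28) - 36 ≡ 60. → (28, 60)
3P: (28, 60) + (29, 36). λ = (36 - 60)/(29 - 28) ≡ 59/1 mod 83. 1⁻¹ ≡ 1 (mod 83), so λ ≡ 59.
  x = λ² - 28 - 29 = 3481 - 57 ≡ 21; y = λ·(28 - 21) - 60 ≡ 21. → (21, 21)
4P: (21, 21) + (29, 36). λ = (36 - 21)/(29 - 21) ≡ 15/8 mod 83. 8⁻¹ ≡ 52 (mod 83) since 8·52 = 416 ≡ 1, so λ ≡ 33.
  x = λ² - 21 - 29 = 1089 - 50 ≡ 43; y = λ·(21 - 43) - 21 ≡ 0. → (43, 0)
5P: (43, 0) + (29, 36). λ = (36 - 0)/(29 - 43) ≡ 36/69 mod 83. 69⁻¹ ≡ 77 (mod 83), so λ ≡ 33.
  x = λ² - 43 - 29 = 1089 - 72 ≡ 21; y = λ·(43 - 21) - 0 ≡ 62. → (21, 62)
6P: (21, 62) + (29, 36). λ = (36 - 62)/(29 - 21) ≡ 57/8 mod 83. 8⁻¹ ≡ 52 (mod 83), so λ ≡ 59.
  x = λ² - 21 - 29 = 3481 - 50 ≡ 28; y = λ·(21 - 28) - 62 ≡ 23. → (28, 23)
7P: (28, 23) + (29, 36). λ = (36 - 23)/(29 - 28) ≡ 13/1 mod 83. 1⁻¹ ≡ 1 (mod 83), so λ ≡ 13.
  x = λ² - 28 - 29 = 169 - 57 ≡ 29; y = λ·(28 - 29) - 23 ≡ 47. → (29, 47)
8P: (29, 47) + (29, 36): same x and y₁ ≡ -y₂, so the sum is O.
8P = O, so the order is 8.

8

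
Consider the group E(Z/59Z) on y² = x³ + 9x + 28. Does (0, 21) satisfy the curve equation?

yes

y² = 21² ≡ 28; x³ + 9x + 28 = 28 ≡ 28 (mod 59). 28 = 28.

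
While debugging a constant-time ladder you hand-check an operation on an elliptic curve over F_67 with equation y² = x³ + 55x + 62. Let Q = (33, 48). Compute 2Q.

(24, 8)

tangent at (33, 48): λ = (3·33² + 55)/(2·48) ≡ 39/29. 29⁻¹ ≡ 37 (mod 67) since 29·37 = 1073 ≡ 1, so λ ≡ 39·37 ≡ 36.
  x = λ² - 33 - 33 = 1296 - 66 ≡ 24; y = λ·(33 - 24) - 48 ≡ 8. → (24, 8)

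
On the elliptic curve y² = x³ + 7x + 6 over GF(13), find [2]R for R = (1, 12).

tangent at (1, 12): λ = (3·1² + 7)/(2·12) ≡ 10/11. 11⁻¹ ≡ 6 (mod 13), so λ ≡ 10·6 ≡ 8.
  x = λ² - 1 - 1 = 64 - 2 ≡ 10; y = λ·(1 - 10) - 12 ≡ 7. → (10, 7)

(10, 7)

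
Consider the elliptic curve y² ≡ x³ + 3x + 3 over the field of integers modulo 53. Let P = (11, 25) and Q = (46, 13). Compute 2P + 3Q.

(11, 25)

First 2P:
Repeated addition: build up to 2P.
2P: tangent at (11, 25): λ = (3·11² + 3)/(2·25) ≡ 48/50. 50⁻¹ ≡ 35 (mod 53) since 50·35 = 1750 ≡ 1, so λ ≡ 48·35 ≡ 37.
  x = λ² - 11 - 11 = 1369 - 22 ≡ 22; y = λ·(11 - 22) - 25 ≡ 45. → (22, 45)
2P = (22, 45).
Next 3Q:
Repeated addition: build up to 3Q.
2Q: tangent at (46, 13): λ = (3·46² + 3)/(2·13) ≡ 44/26. 26⁻¹ ≡ 51 (mod 53), so λ ≡ 44·51 ≡ 18.
  x = λ² - 46 - 46 = 324 - 92 ≡ 20; y = λ·(46 - 20) - 13 ≡ 31. → (20, 31)
3Q: (20, 31) + (46, 13). λ = (13 - 31)/(46 - 20) ≡ 35/26 mod 53. 26⁻¹ ≡ 51 (mod 53) since 26·51 = 1326 ≡ 1, so λ ≡ 36.
  x = λ² - 20 - 46 = 1296 - 66 ≡ 11; y = λ·(20 - 11) - 31 ≡ 28. → (11, 28)
3Q = (11, 28).
Finally 2P + 3Q:
(22, 45) + (11, 28). λ = (28 - 45)/(11 - 22) ≡ 36/42 mod 53. 42⁻¹ ≡ 24 (mod 53) since 42·24 = 1008 ≡ 1, so λ ≡ 16.
  x = λ² - 22 - 11 = 256 - 33 ≡ 11; y = λ·(22 - 11) - 45 ≡ 25. → (11, 25)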